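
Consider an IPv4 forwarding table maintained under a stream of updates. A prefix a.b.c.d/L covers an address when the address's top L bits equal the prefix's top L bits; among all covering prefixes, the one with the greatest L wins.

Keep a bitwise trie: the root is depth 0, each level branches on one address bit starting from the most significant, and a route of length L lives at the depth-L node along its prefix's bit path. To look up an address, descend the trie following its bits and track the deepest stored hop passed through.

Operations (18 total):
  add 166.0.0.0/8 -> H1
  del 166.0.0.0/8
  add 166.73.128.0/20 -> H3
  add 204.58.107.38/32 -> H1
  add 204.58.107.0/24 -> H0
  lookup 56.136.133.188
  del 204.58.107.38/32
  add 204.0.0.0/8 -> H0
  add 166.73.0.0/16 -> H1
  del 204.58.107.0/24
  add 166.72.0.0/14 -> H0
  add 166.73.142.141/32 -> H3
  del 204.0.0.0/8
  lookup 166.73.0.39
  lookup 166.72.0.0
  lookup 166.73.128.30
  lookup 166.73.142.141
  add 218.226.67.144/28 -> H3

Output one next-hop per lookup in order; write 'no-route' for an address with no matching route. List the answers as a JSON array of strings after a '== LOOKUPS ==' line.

Trace:
  + 166.0.0.0/8 (H1) depth=8
  del 166.0.0.0/8 (clear depth 8)
  + 166.73.128.0/20 (H3) depth=20
  + 204.58.107.38/32 (H1) depth=32
  + 204.58.107.0/24 (H0) depth=24
  lookup 56.136.133.188: bits ε walk d0:- -> no-route
  del 204.58.107.38/32 (clear depth 32)
  + 204.0.0.0/8 (H0) depth=8
  + 166.73.0.0/16 (H1) depth=16
  del 204.58.107.0/24 (clear depth 24)
  + 166.72.0.0/14 (H0) depth=14
  + 166.73.142.141/32 (H3) depth=32
  del 204.0.0.0/8 (clear depth 8)
  lookup 166.73.0.39: bits 1010011001001001 walk d0:-→d1:-→d2:-→d3:-→d4:-→d5:-→d6:-→d7:-→d8:-→d9:-→d10:-→d11:-→d12:-→d13:-→d14:H0→d15:-→d16:H1 -> H1
  lookup 166.72.0.0: bits 101001100100100 walk d0:-→d1:-→d2:-→d3:-→d4:-→d5:-→d6:-→d7:-→d8:-→d9:-→d10:-→d11:-→d12:-→d13:-→d14:H0→d15:- -> H0
  lookup 166.73.128.30: bits 10100110010010011000 walk d0:-→d1:-→d2:-→d3:-→d4:-→d5:-→d6:-→d7:-→d8:-→d9:-→d10:-→d11:-→d12:-→d13:-→d14:H0→d15:-→d16:H1→d17:-→d18:-→d19:-→d20:H3 -> H3
  lookup 166.73.142.141: bits 10100110010010011000111010001101 walk d0:-→d1:-→d2:-→d3:-→d4:-→d5:-→d6:-→d7:-→d8:-→d9:-→d10:-→d11:-→d12:-→d13:-→d14:H0→d15:-→d16:H1→d17:-→d18:-→d19:-→d20:H3→d21:-→d22:-→d23:-→d24:-→d25:-→d26:-→d27:-→d28:-→d29:-→d30:-→d31:-→d32:H3 -> H3
  + 218.226.67.144/28 (H3) depth=28

== LOOKUPS ==
["no-route","H1","H0","H3","H3"]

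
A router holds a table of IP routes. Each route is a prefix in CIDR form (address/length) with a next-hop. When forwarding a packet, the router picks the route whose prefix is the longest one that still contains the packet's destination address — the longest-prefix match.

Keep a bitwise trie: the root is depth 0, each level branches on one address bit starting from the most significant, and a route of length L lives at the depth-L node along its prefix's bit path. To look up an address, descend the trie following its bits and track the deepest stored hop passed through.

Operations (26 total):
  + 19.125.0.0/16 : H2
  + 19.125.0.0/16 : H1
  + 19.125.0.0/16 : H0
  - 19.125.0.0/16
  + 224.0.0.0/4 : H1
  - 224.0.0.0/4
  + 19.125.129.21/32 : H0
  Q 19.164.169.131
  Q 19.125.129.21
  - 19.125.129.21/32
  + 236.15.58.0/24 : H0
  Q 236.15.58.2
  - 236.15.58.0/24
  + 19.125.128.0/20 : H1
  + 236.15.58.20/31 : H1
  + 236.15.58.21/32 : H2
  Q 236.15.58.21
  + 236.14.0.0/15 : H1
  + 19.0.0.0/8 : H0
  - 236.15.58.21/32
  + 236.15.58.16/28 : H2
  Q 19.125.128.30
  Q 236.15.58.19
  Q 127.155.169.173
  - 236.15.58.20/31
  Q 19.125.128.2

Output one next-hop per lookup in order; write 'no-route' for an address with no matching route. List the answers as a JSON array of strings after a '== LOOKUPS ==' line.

Trace:
  add 19.125.0.0/16 -> H2 at depth 16
  add 19.125.0.0/16 -> H1 at depth 16
  add 19.125.0.0/16 -> H0 at depth 16
  - 19.125.0.0/16 clear@16
  add 224.0.0.0/4 -> H1 at depth 4
  - 224.0.0.0/4 clear@4
  add 19.125.129.21/32 -> H0 at depth 32
  lookup 19.164.169.131: bits 00010011 walk d0:-→d1:-→d2:-→d3:-→d4:-→d5:-→d6:-→d7:-→d8:- -> no-route
  lookup 19.125.129.21: bits 00010011011111011000000100010101 walk d0:-→d1:-→d2:-→d3:-→d4:-→d5:-→d6:-→d7:-→d8:-→d9:-→d10:-→d11:-→d12:-→d13:-→d14:-→d15:-→d16:-→d17:-→d18:-→d19:-→d20:-→d21:-→d22:-→d23:-→d24:-→d25:-→d26:-→d27:-→d28:-→d29:-→d30:-→d31:-→d32:H0 -> H0
  - 19.125.129.21/32 clear@32
  add 236.15.58.0/24 -> H0 at depth 24
  lookup 236.15.58.2: bits 111011000000111100111010 walk d0:-→d1:-→d2:-→d3:-→d4:-→d5:-→d6:-→d7:-→d8:-→d9:-→d10:-→d11:-→d12:-→d13:-→d14:-→d15:-→d16:-→d17:-→d18:-→d19:-→d20:-→d21:-→d22:-→d23:-→d24:H0 -> H0
  - 236.15.58.0/24 clear@24
  add 19.125.128.0/20 -> H1 at depth 20
  add 236.15.58.20/31 -> H1 at depth 31
  add 236.15.58.21/32 -> H2 at depth 32
  lookup 236.15.58.21: bits 11101100000011110011101000010101 walk d0:-→d1:-→d2:-→d3:-→d4:-→d5:-→d6:-→d7:-→d8:-→d9:-→d10:-→d11:-→d12:-→d13:-→d14:-→d15:-→d16:-→d17:-→d18:-→d19:-→d20:-→d21:-→d22:-→d23:-→d24:-→d25:-→d26:-→d27:-→d28:-→d29:-→d30:-→d31:H1→d32:H2 -> H2
  add 236.14.0.0/15 -> H1 at depth 15
  add 19.0.0.0/8 -> H0 at depth 8
  - 236.15.58.21/32 clear@32
  add 236.15.58.16/28 -> H2 at depth 28
  lookup 19.125.128.30: bits 00010011011111011000000 walk d0:-→d1:-→d2:-→d3:-→d4:-→d5:-→d6:-→d7:-→d8:H0→d9:-→d10:-→d11:-→d12:-→d13:-→d14:-→d15:-→d16:-→d17:-→d18:-→d19:-→d20:H1→d21:-→d22:-→d23:- -> H1
  lookup 236.15.58.19: bits 11101100000011110011101000010 walk d0:-→d1:-→d2:-→d3:-→d4:-→d5:-→d6:-→d7:-→d8:-→d9:-→d10:-→d11:-→d12:-→d13:-→d14:-→d15:H1→d16:-→d17:-→d18:-→d19:-→d20:-→d21:-→d22:-→d23:-→d24:-→d25:-→d26:-→d27:-→d28:H2→d29:- -> H2
  lookup 127.155.169.173: bits 0 walk d0:-→d1:- -> no-route
  - 236.15.58.20/31 clear@31
  lookup 19.125.128.2: bits 00010011011111011000000 walk d0:-→d1:-→d2:-→d3:-→d4:-→d5:-→d6:-→d7:-→d8:H0→d9:-→d10:-→d11:-→d12:-→d13:-→d14:-→d15:-→d16:-→d17:-→d18:-→d19:-→d20:H1→d21:-→d22:-→d23:- -> H1

== LOOKUPS ==
["no-route","H0","H0","H2","H1","H2","no-route","H1"]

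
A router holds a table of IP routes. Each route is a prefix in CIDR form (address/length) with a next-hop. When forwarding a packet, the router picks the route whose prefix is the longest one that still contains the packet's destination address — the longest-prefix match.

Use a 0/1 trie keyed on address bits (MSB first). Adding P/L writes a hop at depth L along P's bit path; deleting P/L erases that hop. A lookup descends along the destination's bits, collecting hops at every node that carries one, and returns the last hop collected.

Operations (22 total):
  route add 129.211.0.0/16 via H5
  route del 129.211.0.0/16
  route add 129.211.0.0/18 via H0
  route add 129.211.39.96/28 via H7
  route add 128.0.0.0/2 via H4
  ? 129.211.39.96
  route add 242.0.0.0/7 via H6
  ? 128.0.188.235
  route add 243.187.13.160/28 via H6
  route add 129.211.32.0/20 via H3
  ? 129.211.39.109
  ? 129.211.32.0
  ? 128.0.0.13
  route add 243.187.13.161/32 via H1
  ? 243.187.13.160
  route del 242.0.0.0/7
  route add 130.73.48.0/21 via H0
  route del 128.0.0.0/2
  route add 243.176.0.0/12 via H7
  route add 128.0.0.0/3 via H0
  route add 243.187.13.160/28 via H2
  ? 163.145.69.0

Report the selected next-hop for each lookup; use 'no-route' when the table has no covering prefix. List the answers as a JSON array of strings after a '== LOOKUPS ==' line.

Process each operation:
  + 129.211.0.0/16 (H5) depth=16
  del 129.211.0.0/16 (clear depth 16)
  + 129.211.0.0/18 (H0) depth=18
  + 129.211.39.96/28 (H7) depth=28
  + 128.0.0.0/2 (H4) depth=2
  lookup 129.211.39.96: bits 1000000111010011001001110110 walk d0:-→d1:-→d2:H4→d3:-→d4:-→d5:-→d6:-→d7:-→d8:-→d9:-→d10:-→d11:-→d12:-→d13:-→d14:-→d15:-→d16:-→d17:-→d18:H0→d19:-→d20:-→d21:-→d22:-→d23:-→d24:-→d25:-→d26:-→d27:-→d28:H7 -> H7
  + 242.0.0.0/7 (H6) depth=7
  lookup 128.0.188.235: bits 1000000 walk d0:-→d1:-→d2:H4→d3:-→d4:-→d5:-→d6:-→d7:- -> H4
  + 243.187.13.160/28 (H6) depth=28
  + 129.211.32.0/20 (H3) depth=20
  lookup 129.211.39.109: bits 1000000111010011001001110110 walk d0:-→d1:-→d2:H4→d3:-→d4:-→d5:-→d6:-→d7:-→d8:-→d9:-→d10:-→d11:-→d12:-→d13:-→d14:-→d15:-→d16:-→d17:-→d18:H0→d19:-→d20:H3→d21:-→d22:-→d23:-→d24:-→d25:-→d26:-→d27:-→d28:H7 -> H7
  lookup 129.211.32.0: bits 100000011101001100100 walk d0:-→d1:-→d2:H4→d3:-→d4:-→d5:-→d6:-→d7:-→d8:-→d9:-→d10:-→d11:-→d12:-→d13:-→d14:-→d15:-→d16:-→d17:-→d18:H0→d19:-→d20:H3→d21:- -> H3
  lookup 128.0.0.13: bits 1000000 walk d0:-→d1:-→d2:H4→d3:-→d4:-→d5:-→d6:-→d7:- -> H4
  + 243.187.13.161/32 (H1) depth=32
  lookup 243.187.13.160: bits 1111001110111011000011011010000 walk d0:-→d1:-→d2:-→d3:-→d4:-→d5:-→d6:-→d7:H6→d8:-→d9:-→d10:-→d11:-→d12:-→d13:-→d14:-→d15:-→d16:-→d17:-→d18:-→d19:-→d20:-→d21:-→d22:-→d23:-→d24:-→d25:-→d26:-→d27:-→d28:H6→d29:-→d30:-→d31:- -> H6
  del 242.0.0.0/7 (clear depth 7)
  + 130.73.48.0/21 (H0) depth=21
  del 128.0.0.0/2 (clear depth 2)
  + 243.176.0.0/12 (H7) depth=12
  + 128.0.0.0/3 (H0) depth=3
  + 243.187.13.160/28 (H2) depth=28
  lookup 163.145.69.0: bits 10 walk d0:-→d1:-→d2:- -> no-route

== LOOKUPS ==
["H7","H4","H7","H3","H4","H6","no-route"]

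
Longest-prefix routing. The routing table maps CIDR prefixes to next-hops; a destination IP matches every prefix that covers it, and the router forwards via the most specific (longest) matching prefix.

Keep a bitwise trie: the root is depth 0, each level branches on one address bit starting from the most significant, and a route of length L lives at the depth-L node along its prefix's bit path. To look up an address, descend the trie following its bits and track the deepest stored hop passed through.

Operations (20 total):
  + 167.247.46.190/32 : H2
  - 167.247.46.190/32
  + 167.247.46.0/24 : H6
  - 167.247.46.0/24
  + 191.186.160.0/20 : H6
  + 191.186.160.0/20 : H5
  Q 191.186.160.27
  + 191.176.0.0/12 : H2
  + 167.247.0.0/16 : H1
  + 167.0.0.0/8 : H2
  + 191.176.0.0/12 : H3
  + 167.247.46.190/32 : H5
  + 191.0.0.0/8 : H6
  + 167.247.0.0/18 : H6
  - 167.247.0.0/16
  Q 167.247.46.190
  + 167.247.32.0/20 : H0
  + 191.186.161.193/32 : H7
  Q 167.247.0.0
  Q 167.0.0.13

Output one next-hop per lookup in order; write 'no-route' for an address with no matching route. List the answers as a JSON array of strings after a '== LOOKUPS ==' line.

Apply in order:
  add 167.247.46.190/32 -> H2 at depth 32
  del 167.247.46.190/32 (clear depth 32)
  add 167.247.46.0/24 -> H6 at depth 24
  del 167.247.46.0/24 (clear depth 24)
  add 191.186.160.0/20 -> H6 at depth 20
  add 191.186.160.0/20 -> H5 at depth 20
  lookup 191.186.160.27: bits 10111111101110101010 walk d0:-→d1:-→d2:-→d3:-→d4:-→d5:-→d6:-→d7:-→d8:-→d9:-→d10:-→d11:-→d12:-→d13:-→d14:-→d15:-→d16:-→d17:-→d18:-→d19:-→d20:H5 -> H5
  add 191.176.0.0/12 -> H2 at depth 12
  add 167.247.0.0/16 -> H1 at depth 16
  add 167.0.0.0/8 -> H2 at depth 8
  add 191.176.0.0/12 -> H3 at depth 12
  add 167.247.46.190/32 -> H5 at depth 32
  add 191.0.0.0/8 -> H6 at depth 8
  add 167.247.0.0/18 -> H6 at depth 18
  del 167.247.0.0/16 (clear depth 16)
  lookup 167.247.46.190: bits 10100111111101110010111010111110 walk d0:-→d1:-→d2:-→d3:-→d4:-→d5:-→d6:-→d7:-→d8:H2→d9:-→d10:-→d11:-→d12:-→d13:-→d14:-→d15:-→d16:-→d17:-→d18:H6→d19:-→d20:-→d21:-→d22:-→d23:-→d24:-→d25:-→d26:-→d27:-→d28:-→d29:-→d30:-→d31:-→d32:H5 -> H5
  add 167.247.32.0/20 -> H0 at depth 20
  add 191.186.161.193/32 -> H7 at depth 32
  lookup 167.247.0.0: bits 101001111111011100 walk d0:-→d1:-→d2:-→d3:-→d4:-→d5:-→d6:-→d7:-→d8:H2→d9:-→d10:-→d11:-→d12:-→d13:-→d14:-→d15:-→d16:-→d17:-→d18:H6 -> H6
  lookup 167.0.0.13: bits 10100111 walk d0:-→d1:-→d2:-→d3:-→d4:-→d5:-→d6:-→d7:-→d8:H2 -> H2

== LOOKUPS ==
["H5","H5","H6","H2"]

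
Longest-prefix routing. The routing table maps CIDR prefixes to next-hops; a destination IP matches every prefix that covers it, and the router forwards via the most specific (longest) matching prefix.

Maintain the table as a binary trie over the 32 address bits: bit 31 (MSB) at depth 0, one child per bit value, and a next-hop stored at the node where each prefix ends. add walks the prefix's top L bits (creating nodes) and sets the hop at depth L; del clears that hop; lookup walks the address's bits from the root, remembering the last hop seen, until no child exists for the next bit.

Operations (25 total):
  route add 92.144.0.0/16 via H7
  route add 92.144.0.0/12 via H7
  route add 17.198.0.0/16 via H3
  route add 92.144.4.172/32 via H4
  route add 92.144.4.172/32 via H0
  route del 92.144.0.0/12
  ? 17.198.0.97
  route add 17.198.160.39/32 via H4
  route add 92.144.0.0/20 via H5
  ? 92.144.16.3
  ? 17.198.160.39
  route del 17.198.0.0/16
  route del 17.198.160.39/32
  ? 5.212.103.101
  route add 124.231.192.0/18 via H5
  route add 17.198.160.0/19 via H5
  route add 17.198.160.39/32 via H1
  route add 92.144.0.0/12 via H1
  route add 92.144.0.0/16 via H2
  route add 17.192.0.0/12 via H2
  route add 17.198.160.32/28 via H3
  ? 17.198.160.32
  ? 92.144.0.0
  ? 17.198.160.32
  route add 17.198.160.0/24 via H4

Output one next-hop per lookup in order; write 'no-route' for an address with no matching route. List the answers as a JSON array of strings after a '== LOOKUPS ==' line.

Trace:
  add 92.144.0.0/16 -> H7 at depth 16
  add 92.144.0.0/12 -> H7 at depth 12
  add 17.198.0.0/16 -> H3 at depth 16
  add 92.144.4.172/32 -> H4 at depth 32
  add 92.144.4.172/32 -> H0 at depth 32
  - 92.144.0.0/12 clear@12
  Q 17.198.0.97: descend 0001000111000110 ; hops seen [H3] ; pick H3
  add 17.198.160.39/32 -> H4 at depth 32
  add 92.144.0.0/20 -> H5 at depth 20
  Q 92.144.16.3: descend 0101110010010000000 ; hops seen [H7] ; pick H7
  Q 17.198.160.39: descend 00010001110001101010000000100111 ; hops seen [H3,H4] ; pick H4
  - 17.198.0.0/16 clear@16
  - 17.198.160.39/32 clear@32
  Q 5.212.103.101: descend 000 ; hops seen [∅] ; pick no-route
  add 124.231.192.0/18 -> H5 at depth 18
  add 17.198.160.0/19 -> H5 at depth 19
  add 17.198.160.39/32 -> H1 at depth 32
  add 92.144.0.0/12 -> H1 at depth 12
  add 92.144.0.0/16 -> H2 at depth 16
  add 17.192.0.0/12 -> H2 at depth 12
  add 17.198.160.32/28 -> H3 at depth 28
  Q 17.198.160.32: descend 00010001110001101010000000100 ; hops seen [H2,H5,H3] ; pick H3
  Q 92.144.0.0: descend 010111001001000000000 ; hops seen [H1,H2,H5] ; pick H5
  Q 17.198.160.32: descend 00010001110001101010000000100 ; hops seen [H2,H5,H3] ; pick H3
  add 17.198.160.0/24 -> H4 at depth 24

== LOOKUPS ==
["H3","H7","H4","no-route","H3","H5","H3"]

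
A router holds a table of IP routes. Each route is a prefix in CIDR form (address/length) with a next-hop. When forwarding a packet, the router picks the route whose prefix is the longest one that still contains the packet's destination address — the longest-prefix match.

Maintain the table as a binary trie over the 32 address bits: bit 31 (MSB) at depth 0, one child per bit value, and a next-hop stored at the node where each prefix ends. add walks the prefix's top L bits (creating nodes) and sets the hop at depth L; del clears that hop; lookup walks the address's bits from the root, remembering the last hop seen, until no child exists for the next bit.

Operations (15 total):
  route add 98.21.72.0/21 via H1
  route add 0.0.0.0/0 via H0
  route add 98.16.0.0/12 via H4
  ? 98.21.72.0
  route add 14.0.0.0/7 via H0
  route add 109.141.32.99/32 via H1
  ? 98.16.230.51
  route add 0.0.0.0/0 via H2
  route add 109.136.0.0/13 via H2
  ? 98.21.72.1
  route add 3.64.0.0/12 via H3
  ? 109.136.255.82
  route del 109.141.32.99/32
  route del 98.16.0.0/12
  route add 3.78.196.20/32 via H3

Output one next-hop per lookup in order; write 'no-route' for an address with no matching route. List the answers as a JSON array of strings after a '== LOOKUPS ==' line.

Apply in order:
  + 98.21.72.0/21 (H1) depth=21
  + 0.0.0.0/0 (H0) depth=0
  + 98.16.0.0/12 (H4) depth=12
  ? 98.21.72.0  path d0:H0→d1:-→d2:-→d3:-→d4:-→d5:-→d6:-→d7:-→d8:-→d9:-→d10:-→d11:-→d12:H4→d13:-→d14:-→d15:-→d16:-→d17:-→d18:-→d19:-→d20:-→d21:H1  best=H1
  + 14.0.0.0/7 (H0) depth=7
  + 109.141.32.99/32 (H1) depth=32
  ? 98.16.230.51  path d0:H0→d1:-→d2:-→d3:-→d4:-→d5:-→d6:-→d7:-→d8:-→d9:-→d10:-→d11:-→d12:H4→d13:-  best=H4
  + 0.0.0.0/0 (H2) depth=0
  + 109.136.0.0/13 (H2) depth=13
  ? 98.21.72.1  path d0:H2→d1:-→d2:-→d3:-→d4:-→d5:-→d6:-→d7:-→d8:-→d9:-→d10:-→d11:-→d12:H4→d13:-→d14:-→d15:-→d16:-→d17:-→d18:-→d19:-→d20:-→d21:H1  best=H1
  + 3.64.0.0/12 (H3) depth=12
  ? 109.136.255.82  path d0:H2→d1:-→d2:-→d3:-→d4:-→d5:-→d6:-→d7:-→d8:-→d9:-→d10:-→d11:-→d12:-→d13:H2  best=H2
  del 109.141.32.99/32 (clear depth 32)
  del 98.16.0.0/12 (clear depth 12)
  + 3.78.196.20/32 (H3) depth=32

== LOOKUPS ==
["H1","H4","H1","H2"]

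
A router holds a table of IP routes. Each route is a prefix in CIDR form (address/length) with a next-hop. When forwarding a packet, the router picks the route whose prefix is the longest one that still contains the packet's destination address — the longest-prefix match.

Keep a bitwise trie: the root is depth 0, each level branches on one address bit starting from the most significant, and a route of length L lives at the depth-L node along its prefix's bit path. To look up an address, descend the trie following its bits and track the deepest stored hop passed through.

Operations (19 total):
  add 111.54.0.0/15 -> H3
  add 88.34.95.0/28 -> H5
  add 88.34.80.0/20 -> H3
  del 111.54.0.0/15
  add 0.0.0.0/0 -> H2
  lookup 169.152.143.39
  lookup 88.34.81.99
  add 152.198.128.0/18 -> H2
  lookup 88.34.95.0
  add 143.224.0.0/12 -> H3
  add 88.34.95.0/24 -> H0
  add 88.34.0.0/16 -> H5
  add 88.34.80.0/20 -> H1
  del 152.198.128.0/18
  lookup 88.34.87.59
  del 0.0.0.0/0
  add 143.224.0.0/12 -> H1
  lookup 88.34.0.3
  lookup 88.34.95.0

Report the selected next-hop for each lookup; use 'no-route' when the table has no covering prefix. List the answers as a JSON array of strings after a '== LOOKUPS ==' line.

Trace:
  add 111.54.0.0/15 -> H3 at depth 15
  add 88.34.95.0/28 -> H5 at depth 28
  add 88.34.80.0/20 -> H3 at depth 20
  del 111.54.0.0/15 (clear depth 15)
  add 0.0.0.0/0 -> H2 at depth 0
  ? 169.152.143.39  path d0:H2  best=H2
  ? 88.34.81.99  path d0:H2→d1:-→d2:-→d3:-→d4:-→d5:-→d6:-→d7:-→d8:-→d9:-→d10:-→d11:-→d12:-→d13:-→d14:-→d15:-→d16:-→d17:-→d18:-→d19:-→d20:H3  best=H3
  add 152.198.128.0/18 -> H2 at depth 18
  ? 88.34.95.0  path d0:H2→d1:-→d2:-→d3:-→d4:-→d5:-→d6:-→d7:-→d8:-→d9:-→d10:-→d11:-→d12:-→d13:-→d14:-→d15:-→d16:-→d17:-→d18:-→d19:-→d20:H3→d21:-→d22:-→d23:-→d24:-→d25:-→d26:-→d27:-→d28:H5  best=H5
  add 143.224.0.0/12 -> H3 at depth 12
  add 88.34.95.0/24 -> H0 at depth 24
  add 88.34.0.0/16 -> H5 at depth 16
  add 88.34.80.0/20 -> H1 at depth 20
  del 152.198.128.0/18 (clear depth 18)
  ? 88.34.87.59  path d0:H2→d1:-→d2:-→d3:-→d4:-→d5:-→d6:-→d7:-→d8:-→d9:-→d10:-→d11:-→d12:-→d13:-→d14:-→d15:-→d16:H5→d17:-→d18:-→d19:-→d20:H1  best=H1
  del 0.0.0.0/0 (clear depth 0)
  add 143.224.0.0/12 -> H1 at depth 12
  ? 88.34.0.3  path d0:-→d1:-→d2:-→d3:-→d4:-→d5:-→d6:-→d7:-→d8:-→d9:-→d10:-→d11:-→d12:-→d13:-→d14:-→d15:-→d16:H5→d17:-  best=H5
  ? 88.34.95.0  path d0:-→d1:-→d2:-→d3:-→d4:-→d5:-→d6:-→d7:-→d8:-→d9:-→d10:-→d11:-→d12:-→d13:-→d14:-→d15:-→d16:H5→d17:-→d18:-→d19:-→d20:H1→d21:-→d22:-→d23:-→d24:H0→d25:-→d26:-→d27:-→d28:H5  best=H5

== LOOKUPS ==
["H2","H3","H5","H1","H5","H5"]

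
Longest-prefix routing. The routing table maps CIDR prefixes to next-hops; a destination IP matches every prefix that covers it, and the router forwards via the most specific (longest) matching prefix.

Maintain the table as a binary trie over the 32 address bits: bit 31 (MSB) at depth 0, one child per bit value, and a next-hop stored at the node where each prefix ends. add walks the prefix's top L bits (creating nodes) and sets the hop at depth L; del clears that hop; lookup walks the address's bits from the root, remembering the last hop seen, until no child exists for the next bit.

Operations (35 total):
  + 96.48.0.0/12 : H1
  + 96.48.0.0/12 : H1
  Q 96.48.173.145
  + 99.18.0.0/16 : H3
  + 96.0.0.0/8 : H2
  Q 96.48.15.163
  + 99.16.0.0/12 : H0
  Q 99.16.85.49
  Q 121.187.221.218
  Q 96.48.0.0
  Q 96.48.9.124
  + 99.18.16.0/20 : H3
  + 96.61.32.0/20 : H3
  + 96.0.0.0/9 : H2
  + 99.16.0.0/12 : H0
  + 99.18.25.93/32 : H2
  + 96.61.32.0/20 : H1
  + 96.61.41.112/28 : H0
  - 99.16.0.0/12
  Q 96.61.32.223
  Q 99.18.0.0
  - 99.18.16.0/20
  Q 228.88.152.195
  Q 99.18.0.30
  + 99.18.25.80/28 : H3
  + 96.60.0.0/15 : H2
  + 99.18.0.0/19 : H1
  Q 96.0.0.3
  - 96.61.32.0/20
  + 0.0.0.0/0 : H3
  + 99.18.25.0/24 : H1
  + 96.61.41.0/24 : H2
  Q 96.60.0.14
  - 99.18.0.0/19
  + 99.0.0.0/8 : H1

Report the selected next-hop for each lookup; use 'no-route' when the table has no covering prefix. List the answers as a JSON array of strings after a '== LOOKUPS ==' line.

Process each operation:
  add 96.48.0.0/12 -> H1 at depth 12
  add 96.48.0.0/12 -> H1 at depth 12
  lookup 96.48.173.145: bits 011000000011 walk d0:-→d1:-→d2:-→d3:-→d4:-→d5:-→d6:-→d7:-→d8:-→d9:-→d10:-→d11:-→d12:H1 -> H1
  add 99.18.0.0/16 -> H3 at depth 16
  add 96.0.0.0/8 -> H2 at depth 8
  lookup 96.48.15.163: bits 011000000011 walk d0:-→d1:-→d2:-→d3:-→d4:-→d5:-→d6:-→d7:-→d8:H2→d9:-→d10:-→d11:-→d12:H1 -> H1
  add 99.16.0.0/12 -> H0 at depth 12
  lookup 99.16.85.49: bits 01100011000100 walk d0:-→d1:-→d2:-→d3:-→d4:-→d5:-→d6:-→d7:-→d8:-→d9:-→d10:-→d11:-→d12:H0→d13:-→d14:- -> H0
  lookup 121.187.221.218: bits 011 walk d0:-→d1:-→d2:-→d3:- -> no-route
  lookup 96.48.0.0: bits 011000000011 walk d0:-→d1:-→d2:-→d3:-→d4:-→d5:-→d6:-→d7:-→d8:H2→d9:-→d10:-→d11:-→d12:H1 -> H1
  lookup 96.48.9.124: bits 011000000011 walk d0:-→d1:-→d2:-→d3:-→d4:-→d5:-→d6:-→d7:-→d8:H2→d9:-→d10:-→d11:-→d12:H1 -> H1
  add 99.18.16.0/20 -> H3 at depth 20
  add 96.61.32.0/20 -> H3 at depth 20
  add 96.0.0.0/9 -> H2 at depth 9
  add 99.16.0.0/12 -> H0 at depth 12
  add 99.18.25.93/32 -> H2 at depth 32
  add 96.61.32.0/20 -> H1 at depth 20
  add 96.61.41.112/28 -> H0 at depth 28
  del 99.16.0.0/12 (clear depth 12)
  lookup 96.61.32.223: bits 01100000001111010010 walk d0:-→d1:-→d2:-→d3:-→d4:-→d5:-→d6:-→d7:-→d8:H2→d9:H2→d10:-→d11:-→d12:H1→d13:-→d14:-→d15:-→d16:-→d17:-→d18:-→d19:-→d20:H1 -> H1
  lookup 99.18.0.0: bits 0110001100010010000 walk d0:-→d1:-→d2:-→d3:-→d4:-→d5:-→d6:-→d7:-→d8:-→d9:-→d10:-→d11:-→d12:-→d13:-→d14:-→d15:-→d16:H3→d17:-→d18:-→d19:- -> H3
  del 99.18.16.0/20 (clear depth 20)
  lookup 228.88.152.195: bits ε walk d0:- -> no-route
  lookup 99.18.0.30: bits 0110001100010010000 walk d0:-→d1:-→d2:-→d3:-→d4:-→d5:-→d6:-→d7:-→d8:-→d9:-→d10:-→d11:-→d12:-→d13:-→d14:-→d15:-→d16:H3→d17:-→d18:-→d19:- -> H3
  add 99.18.25.80/28 -> H3 at depth 28
  add 96.60.0.0/15 -> H2 at depth 15
  add 99.18.0.0/19 -> H1 at depth 19
  lookup 96.0.0.3: bits 0110000000 walk d0:-→d1:-→d2:-→d3:-→d4:-→d5:-→d6:-→d7:-→d8:H2→d9:H2→d10:- -> H2
  del 96.61.32.0/20 (clear depth 20)
  add 0.0.0.0/0 -> H3 at depth 0
  add 99.18.25.0/24 -> H1 at depth 24
  add 96.61.41.0/24 -> H2 at depth 24
  lookup 96.60.0.14: bits 011000000011110 walk d0:H3→d1:-→d2:-→d3:-→d4:-→d5:-→d6:-→d7:-→d8:H2→d9:H2→d10:-→d11:-→d12:H1→d13:-→d14:-→d15:H2 -> H2
  del 99.18.0.0/19 (clear depth 19)
  add 99.0.0.0/8 -> H1 at depth 8

== LOOKUPS ==
["H1","H1","H0","no-route","H1","H1","H1","H3","no-route","H3","H2","H2"]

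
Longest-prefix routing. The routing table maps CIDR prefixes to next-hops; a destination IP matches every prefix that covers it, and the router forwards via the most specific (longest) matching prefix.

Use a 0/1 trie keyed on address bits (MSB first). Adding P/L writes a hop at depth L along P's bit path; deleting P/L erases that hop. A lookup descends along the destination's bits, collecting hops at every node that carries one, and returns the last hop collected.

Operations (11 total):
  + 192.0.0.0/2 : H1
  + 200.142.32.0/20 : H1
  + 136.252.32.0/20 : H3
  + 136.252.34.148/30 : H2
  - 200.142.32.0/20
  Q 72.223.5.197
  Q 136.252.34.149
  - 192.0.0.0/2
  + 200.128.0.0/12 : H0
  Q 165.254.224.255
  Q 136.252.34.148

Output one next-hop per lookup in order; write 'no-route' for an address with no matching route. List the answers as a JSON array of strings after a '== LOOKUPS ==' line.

Apply in order:
  add 192.0.0.0/2 -> H1 at depth 2
  add 200.142.32.0/20 -> H1 at depth 20
  add 136.252.32.0/20 -> H3 at depth 20
  add 136.252.34.148/30 -> H2 at depth 30
  - 200.142.32.0/20 clear@20
  Q 72.223.5.197: descend ε ; hops seen [∅] ; pick no-route
  Q 136.252.34.149: descend 100010001111110000100010100101 ; hops seen [H3,H2] ; pick H2
  - 192.0.0.0/2 clear@2
  add 200.128.0.0/12 -> H0 at depth 12
  Q 165.254.224.255: descend 10 ; hops seen [∅] ; pick no-route
  Q 136.252.34.148: descend 100010001111110000100010100101 ; hops seen [H3,H2] ; pick H2

== LOOKUPS ==
["no-route","H2","no-route","H2"]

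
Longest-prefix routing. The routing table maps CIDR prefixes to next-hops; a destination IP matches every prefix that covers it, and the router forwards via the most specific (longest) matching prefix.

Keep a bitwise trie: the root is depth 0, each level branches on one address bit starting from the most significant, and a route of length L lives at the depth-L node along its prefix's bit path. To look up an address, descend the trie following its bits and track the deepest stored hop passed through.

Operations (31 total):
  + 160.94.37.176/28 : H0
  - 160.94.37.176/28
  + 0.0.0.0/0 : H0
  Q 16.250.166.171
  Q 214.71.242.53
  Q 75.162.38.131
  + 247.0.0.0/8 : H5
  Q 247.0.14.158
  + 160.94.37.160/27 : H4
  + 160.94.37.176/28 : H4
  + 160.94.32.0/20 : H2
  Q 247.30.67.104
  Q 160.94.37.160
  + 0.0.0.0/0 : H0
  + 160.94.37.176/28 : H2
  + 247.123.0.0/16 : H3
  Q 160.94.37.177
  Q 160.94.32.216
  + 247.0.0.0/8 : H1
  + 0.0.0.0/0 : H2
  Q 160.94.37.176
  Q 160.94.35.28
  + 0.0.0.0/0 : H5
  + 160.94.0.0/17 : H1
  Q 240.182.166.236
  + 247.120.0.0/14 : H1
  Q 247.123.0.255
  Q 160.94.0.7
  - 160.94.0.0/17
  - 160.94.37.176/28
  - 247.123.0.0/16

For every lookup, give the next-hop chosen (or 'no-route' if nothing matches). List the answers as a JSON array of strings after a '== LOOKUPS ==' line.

Process each operation:
  + 160.94.37.176/28 (H0) depth=28
  - 160.94.37.176/28 clear@28
  + 0.0.0.0/0 (H0) depth=0
  Q 16.250.166.171: descend ε ; hops seen [H0] ; pick H0
  Q 214.71.242.53: descend 1 ; hops seen [H0] ; pick H0
  Q 75.162.38.131: descend ε ; hops seen [H0] ; pick H0
  + 247.0.0.0/8 (H5) depth=8
  Q 247.0.14.158: descend 11110111 ; hops seen [H0,H5] ; pick H5
  + 160.94.37.160/27 (H4) depth=27
  + 160.94.37.176/28 (H4) depth=28
  + 160.94.32.0/20 (H2) depth=20
  Q 247.30.67.104: descend 11110111 ; hops seen [H0,H5] ; pick H5
  Q 160.94.37.160: descend 101000000101111000100101101 ; hops seen [H0,H2,H4] ; pick H4
  + 0.0.0.0/0 (H0) depth=0
  + 160.94.37.176/28 (H2) depth=28
  + 247.123.0.0/16 (H3) depth=16
  Q 160.94.37.177: descend 1010000001011110001001011011 ; hops seen [H0,H2,H4,H2] ; pick H2
  Q 160.94.32.216: descend 101000000101111000100 ; hops seen [H0,H2] ; pick H2
  + 247.0.0.0/8 (H1) depth=8
  + 0.0.0.0/0 (H2) depth=0
  Q 160.94.37.176: descend 1010000001011110001001011011 ; hops seen [H2,H2,H4,H2] ; pick H2
  Q 160.94.35.28: descend 101000000101111000100 ; hops seen [H2,H2] ; pick H2
  + 0.0.0.0/0 (H5) depth=0
  + 160.94.0.0/17 (H1) depth=17
  Q 240.182.166.236: descend 11110 ; hops seen [H5] ; pick H5
  + 247.120.0.0/14 (H1) depth=14
  Q 247.123.0.255: descend 1111011101111011 ; hops seen [H5,H1,H1,H3] ; pick H3
  Q 160.94.0.7: descend 101000000101111000 ; hops seen [H5,H1] ; pick H1
  - 160.94.0.0/17 clear@17
  - 160.94.37.176/28 clear@28
  - 247.123.0.0/16 clear@16

== LOOKUPS ==
["H0","H0","H0","H5","H5","H4","H2","H2","H2","H2","H5","H3","H1"]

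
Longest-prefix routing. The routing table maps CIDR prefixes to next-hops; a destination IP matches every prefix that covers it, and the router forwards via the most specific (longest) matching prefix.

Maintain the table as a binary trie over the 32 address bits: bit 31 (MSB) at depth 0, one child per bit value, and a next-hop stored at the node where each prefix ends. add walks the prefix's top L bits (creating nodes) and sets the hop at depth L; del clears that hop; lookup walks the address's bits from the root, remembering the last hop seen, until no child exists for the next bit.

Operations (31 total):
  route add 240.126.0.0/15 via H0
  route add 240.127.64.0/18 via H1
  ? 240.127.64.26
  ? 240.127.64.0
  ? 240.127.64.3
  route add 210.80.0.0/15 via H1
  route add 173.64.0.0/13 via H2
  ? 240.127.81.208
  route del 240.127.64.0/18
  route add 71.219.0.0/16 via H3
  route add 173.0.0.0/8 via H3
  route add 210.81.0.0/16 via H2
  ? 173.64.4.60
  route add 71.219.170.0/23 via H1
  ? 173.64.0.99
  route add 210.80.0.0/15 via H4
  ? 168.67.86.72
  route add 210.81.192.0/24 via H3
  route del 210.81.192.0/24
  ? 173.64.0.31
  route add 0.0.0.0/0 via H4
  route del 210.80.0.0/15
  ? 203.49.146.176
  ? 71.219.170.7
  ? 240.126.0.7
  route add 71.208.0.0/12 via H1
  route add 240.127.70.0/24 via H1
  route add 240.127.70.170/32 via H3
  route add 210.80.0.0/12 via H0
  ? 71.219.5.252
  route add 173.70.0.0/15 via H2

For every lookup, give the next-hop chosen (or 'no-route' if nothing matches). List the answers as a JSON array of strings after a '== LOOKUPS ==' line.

Apply in order:
  + 240.126.0.0/15 (H0) depth=15
  + 240.127.64.0/18 (H1) depth=18
  lookup 240.127.64.26: bits 111100000111111101 walk d0:-→d1:-→d2:-→d3:-→d4:-→d5:-→d6:-→d7:-→d8:-→d9:-→d10:-→d11:-→d12:-→d13:-→d14:-→d15:H0→d16:-→d17:-→d18:H1 -> H1
  lookup 240.127.64.0: bits 111100000111111101 walk d0:-→d1:-→d2:-→d3:-→d4:-→d5:-→d6:-→d7:-→d8:-→d9:-→d10:-→d11:-→d12:-→d13:-→d14:-→d15:H0→d16:-→d17:-→d18:H1 -> H1
  lookup 240.127.64.3: bits 111100000111111101 walk d0:-→d1:-→d2:-→d3:-→d4:-→d5:-→d6:-→d7:-→d8:-→d9:-→d10:-→d11:-→d12:-→d13:-→d14:-→d15:H0→d16:-→d17:-→d18:H1 -> H1
  + 210.80.0.0/15 (H1) depth=15
  + 173.64.0.0/13 (H2) depth=13
  lookup 240.127.81.208: bits 111100000111111101 walk d0:-→d1:-→d2:-→d3:-→d4:-→d5:-→d6:-→d7:-→d8:-→d9:-→d10:-→d11:-→d12:-→d13:-→d14:-→d15:H0→d16:-→d17:-→d18:H1 -> H1
  del 240.127.64.0/18 (clear depth 18)
  + 71.219.0.0/16 (H3) depth=16
  + 173.0.0.0/8 (H3) depth=8
  + 210.81.0.0/16 (H2) depth=16
  lookup 173.64.4.60: bits 1010110101000 walk d0:-→d1:-→d2:-→d3:-→d4:-→d5:-→d6:-→d7:-→d8:H3→d9:-→d10:-→d11:-→d12:-→d13:H2 -> H2
  + 71.219.170.0/23 (H1) depth=23
  lookup 173.64.0.99: bits 1010110101000 walk d0:-→d1:-→d2:-→d3:-→d4:-→d5:-→d6:-→d7:-→d8:H3→d9:-→d10:-→d11:-→d12:-→d13:H2 -> H2
  + 210.80.0.0/15 (H4) depth=15
  lookup 168.67.86.72: bits 10101 walk d0:-→d1:-→d2:-→d3:-→d4:-→d5:- -> no-route
  + 210.81.192.0/24 (H3) depth=24
  del 210.81.192.0/24 (clear depth 24)
  lookup 173.64.0.31: bits 1010110101000 walk d0:-→d1:-→d2:-→d3:-→d4:-→d5:-→d6:-→d7:-→d8:H3→d9:-→d10:-→d11:-→d12:-→d13:H2 -> H2
  + 0.0.0.0/0 (H4) depth=0
  del 210.80.0.0/15 (clear depth 15)
  lookup 203.49.146.176: bits 110 walk d0:H4→d1:-→d2:-→d3:- -> H4
  lookup 71.219.170.7: bits 01000111110110111010101 walk d0:H4→d1:-→d2:-→d3:-→d4:-→d5:-→d6:-→d7:-→d8:-→d9:-→d10:-→d11:-→d12:-→d13:-→d14:-→d15:-→d16:H3→d17:-→d18:-→d19:-→d20:-→d21:-→d22:-→d23:H1 -> H1
  lookup 240.126.0.7: bits 111100000111111 walk d0:H4→d1:-→d2:-→d3:-→d4:-→d5:-→d6:-→d7:-→d8:-→d9:-→d10:-→d11:-→d12:-→d13:-→d14:-→d15:H0 -> H0
  + 71.208.0.0/12 (H1) depth=12
  + 240.127.70.0/24 (H1) depth=24
  + 240.127.70.170/32 (H3) depth=32
  + 210.80.0.0/12 (H0) depth=12
  lookup 71.219.5.252: bits 0100011111011011 walk d0:H4→d1:-→d2:-→d3:-→d4:-→d5:-→d6:-→d7:-→d8:-→d9:-→d10:-→d11:-→d12:H1→d13:-→d14:-→d15:-→d16:H3 -> H3
  + 173.70.0.0/15 (H2) depth=15

== LOOKUPS ==
["H1","H1","H1","H1","H2","H2","no-route","H2","H4","H1","H0","H3"]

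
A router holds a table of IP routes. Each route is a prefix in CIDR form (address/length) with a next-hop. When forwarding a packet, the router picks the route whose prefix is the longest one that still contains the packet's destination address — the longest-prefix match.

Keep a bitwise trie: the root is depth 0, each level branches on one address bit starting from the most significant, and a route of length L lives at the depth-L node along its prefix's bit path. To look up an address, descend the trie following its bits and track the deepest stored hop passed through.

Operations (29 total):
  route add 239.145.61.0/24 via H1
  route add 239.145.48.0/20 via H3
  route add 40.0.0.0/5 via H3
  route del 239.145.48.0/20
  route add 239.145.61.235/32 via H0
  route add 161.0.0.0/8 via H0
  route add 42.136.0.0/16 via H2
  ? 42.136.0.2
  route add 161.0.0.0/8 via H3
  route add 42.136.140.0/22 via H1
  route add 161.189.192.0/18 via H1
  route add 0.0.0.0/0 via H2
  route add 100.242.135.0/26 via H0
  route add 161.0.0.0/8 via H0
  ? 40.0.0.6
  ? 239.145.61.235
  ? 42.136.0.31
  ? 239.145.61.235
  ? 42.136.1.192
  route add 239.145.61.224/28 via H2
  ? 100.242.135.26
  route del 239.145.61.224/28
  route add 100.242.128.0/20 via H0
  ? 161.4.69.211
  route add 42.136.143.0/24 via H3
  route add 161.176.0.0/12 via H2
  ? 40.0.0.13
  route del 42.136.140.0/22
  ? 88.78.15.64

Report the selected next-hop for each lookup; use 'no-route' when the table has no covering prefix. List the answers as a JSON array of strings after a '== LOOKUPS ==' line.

Trace:
  add 239.145.61.0/24 -> H1 at depth 24
  add 239.145.48.0/20 -> H3 at depth 20
  add 40.0.0.0/5 -> H3 at depth 5
  - 239.145.48.0/20 clear@20
  add 239.145.61.235/32 -> H0 at depth 32
  add 161.0.0.0/8 -> H0 at depth 8
  add 42.136.0.0/16 -> H2 at depth 16
  Q 42.136.0.2: descend 0010101010001000 ; hops seen [H3,H2] ; pick H2
  add 161.0.0.0/8 -> H3 at depth 8
  add 42.136.140.0/22 -> H1 at depth 22
  add 161.189.192.0/18 -> H1 at depth 18
  add 0.0.0.0/0 -> H2 at depth 0
  add 100.242.135.0/26 -> H0 at depth 26
  add 161.0.0.0/8 -> H0 at depth 8
  Q 40.0.0.6: descend 001010 ; hops seen [H2,H3] ; pick H3
  Q 239.145.61.235: descend 11101111100100010011110111101011 ; hops seen [H2,H1,H0] ; pick H0
  Q 42.136.0.31: descend 0010101010001000 ; hops seen [H2,H3,H2] ; pick H2
  Q 239.145.61.235: descend 11101111100100010011110111101011 ; hops seen [H2,H1,H0] ; pick H0
  Q 42.136.1.192: descend 0010101010001000 ; hops seen [H2,H3,H2] ; pick H2
  add 239.145.61.224/28 -> H2 at depth 28
  Q 100.242.135.26: descend 01100100111100101000011100 ; hops seen [H2,H0] ; pick H0
  - 239.145.61.224/28 clear@28
  add 100.242.128.0/20 -> H0 at depth 20
  Q 161.4.69.211: descend 10100001 ; hops seen [H2,H0] ; pick H0
  add 42.136.143.0/24 -> H3 at depth 24
  add 161.176.0.0/12 -> H2 at depth 12
  Q 40.0.0.13: descend 001010 ; hops seen [H2,H3] ; pick H3
  - 42.136.140.0/22 clear@22
  Q 88.78.15.64: descend 01 ; hops seen [H2] ; pick H2

== LOOKUPS ==
["H2","H3","H0","H2","H0","H2","H0","H0","H3","H2"]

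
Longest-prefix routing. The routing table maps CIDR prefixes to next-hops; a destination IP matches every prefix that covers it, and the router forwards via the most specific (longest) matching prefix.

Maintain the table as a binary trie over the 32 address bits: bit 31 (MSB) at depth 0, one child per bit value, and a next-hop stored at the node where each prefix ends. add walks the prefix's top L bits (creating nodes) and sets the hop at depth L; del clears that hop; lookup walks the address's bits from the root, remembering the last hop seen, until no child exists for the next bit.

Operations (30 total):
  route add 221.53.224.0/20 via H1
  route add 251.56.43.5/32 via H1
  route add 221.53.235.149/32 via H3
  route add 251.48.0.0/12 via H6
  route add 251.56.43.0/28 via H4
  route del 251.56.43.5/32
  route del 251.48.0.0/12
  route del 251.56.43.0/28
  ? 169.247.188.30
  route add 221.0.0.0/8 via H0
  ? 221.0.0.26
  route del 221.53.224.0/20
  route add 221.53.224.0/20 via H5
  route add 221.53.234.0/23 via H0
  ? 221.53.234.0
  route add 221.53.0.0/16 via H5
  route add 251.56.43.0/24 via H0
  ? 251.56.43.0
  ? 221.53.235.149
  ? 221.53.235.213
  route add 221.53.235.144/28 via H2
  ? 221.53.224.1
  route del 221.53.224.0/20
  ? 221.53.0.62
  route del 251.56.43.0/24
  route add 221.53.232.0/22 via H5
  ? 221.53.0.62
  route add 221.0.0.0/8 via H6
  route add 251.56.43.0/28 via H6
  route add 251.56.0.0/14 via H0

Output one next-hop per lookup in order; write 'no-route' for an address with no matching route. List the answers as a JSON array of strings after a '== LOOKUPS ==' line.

Process each operation:
  + 221.53.224.0/20 (H1) depth=20
  + 251.56.43.5/32 (H1) depth=32
  + 221.53.235.149/32 (H3) depth=32
  + 251.48.0.0/12 (H6) depth=12
  + 251.56.43.0/28 (H4) depth=28
  del 251.56.43.5/32 (clear depth 32)
  del 251.48.0.0/12 (clear depth 12)
  del 251.56.43.0/28 (clear depth 28)
  lookup 169.247.188.30: bits 1 walk d0:-→d1:- -> no-route
  + 221.0.0.0/8 (H0) depth=8
  lookup 221.0.0.26: bits 1101110100 walk d0:-→d1:-→d2:-→d3:-→d4:-→d5:-→d6:-→d7:-→d8:H0→d9:-→d10:- -> H0
  del 221.53.224.0/20 (clear depth 20)
  + 221.53.224.0/20 (H5) depth=20
  + 221.53.234.0/23 (H0) depth=23
  lookup 221.53.234.0: bits 11011101001101011110101 walk d0:-→d1:-→d2:-→d3:-→d4:-→d5:-→d6:-→d7:-→d8:H0→d9:-→d10:-→d11:-→d12:-→d13:-→d14:-→d15:-→d16:-→d17:-→d18:-→d19:-→d20:H5→d21:-→d22:-→d23:H0 -> H0
  + 221.53.0.0/16 (H5) depth=16
  + 251.56.43.0/24 (H0) depth=24
  lookup 251.56.43.0: bits 11111011001110000010101100000 walk d0:-→d1:-→d2:-→d3:-→d4:-→d5:-→d6:-→d7:-→d8:-→d9:-→d10:-→d11:-→d12:-→d13:-→d14:-→d15:-→d16:-→d17:-→d18:-→d19:-→d20:-→d21:-→d22:-→d23:-→d24:H0→d25:-→d26:-→d27:-→d28:-→d29:- -> H0
  lookup 221.53.235.149: bits 11011101001101011110101110010101 walk d0:-→d1:-→d2:-→d3:-→d4:-→d5:-→d6:-→d7:-→d8:H0→d9:-→d10:-→d11:-→d12:-→d13:-→d14:-→d15:-→d16:H5→d17:-→d18:-→d19:-→d20:H5→d21:-→d22:-→d23:H0→d24:-→d25:-→d26:-→d27:-→d28:-→d29:-→d30:-→d31:-→d32:H3 -> H3
  lookup 221.53.235.213: bits 1101110100110101111010111 walk d0:-→d1:-→d2:-→d3:-→d4:-→d5:-→d6:-→d7:-→d8:H0→d9:-→d10:-→d11:-→d12:-→d13:-→d14:-→d15:-→d16:H5→d17:-→d18:-→d19:-→d20:H5→d21:-→d22:-→d23:H0→d24:-→d25:- -> H0
  + 221.53.235.144/28 (H2) depth=28
  lookup 221.53.224.1: bits 11011101001101011110 walk d0:-→d1:-→d2:-→d3:-→d4:-→d5:-→d6:-→d7:-→d8:H0→d9:-→d10:-→d11:-→d12:-→d13:-→d14:-→d15:-→d16:H5→d17:-→d18:-→d19:-→d20:H5 -> H5
  del 221.53.224.0/20 (clear depth 20)
  lookup 221.53.0.62: bits 1101110100110101 walk d0:-→d1:-→d2:-→d3:-→d4:-→d5:-→d6:-→d7:-→d8:H0→d9:-→d10:-→d11:-→d12:-→d13:-→d14:-→d15:-→d16:H5 -> H5
  del 251.56.43.0/24 (clear depth 24)
  + 221.53.232.0/22 (H5) depth=22
  lookup 221.53.0.62: bits 1101110100110101 walk d0:-→d1:-→d2:-→d3:-→d4:-→d5:-→d6:-→d7:-→d8:H0→d9:-→d10:-→d11:-→d12:-→d13:-→d14:-→d15:-→d16:H5 -> H5
  + 221.0.0.0/8 (H6) depth=8
  + 251.56.43.0/28 (H6) depth=28
  + 251.56.0.0/14 (H0) depth=14

== LOOKUPS ==
["no-route","H0","H0","H0","H3","H0","H5","H5","H5"]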